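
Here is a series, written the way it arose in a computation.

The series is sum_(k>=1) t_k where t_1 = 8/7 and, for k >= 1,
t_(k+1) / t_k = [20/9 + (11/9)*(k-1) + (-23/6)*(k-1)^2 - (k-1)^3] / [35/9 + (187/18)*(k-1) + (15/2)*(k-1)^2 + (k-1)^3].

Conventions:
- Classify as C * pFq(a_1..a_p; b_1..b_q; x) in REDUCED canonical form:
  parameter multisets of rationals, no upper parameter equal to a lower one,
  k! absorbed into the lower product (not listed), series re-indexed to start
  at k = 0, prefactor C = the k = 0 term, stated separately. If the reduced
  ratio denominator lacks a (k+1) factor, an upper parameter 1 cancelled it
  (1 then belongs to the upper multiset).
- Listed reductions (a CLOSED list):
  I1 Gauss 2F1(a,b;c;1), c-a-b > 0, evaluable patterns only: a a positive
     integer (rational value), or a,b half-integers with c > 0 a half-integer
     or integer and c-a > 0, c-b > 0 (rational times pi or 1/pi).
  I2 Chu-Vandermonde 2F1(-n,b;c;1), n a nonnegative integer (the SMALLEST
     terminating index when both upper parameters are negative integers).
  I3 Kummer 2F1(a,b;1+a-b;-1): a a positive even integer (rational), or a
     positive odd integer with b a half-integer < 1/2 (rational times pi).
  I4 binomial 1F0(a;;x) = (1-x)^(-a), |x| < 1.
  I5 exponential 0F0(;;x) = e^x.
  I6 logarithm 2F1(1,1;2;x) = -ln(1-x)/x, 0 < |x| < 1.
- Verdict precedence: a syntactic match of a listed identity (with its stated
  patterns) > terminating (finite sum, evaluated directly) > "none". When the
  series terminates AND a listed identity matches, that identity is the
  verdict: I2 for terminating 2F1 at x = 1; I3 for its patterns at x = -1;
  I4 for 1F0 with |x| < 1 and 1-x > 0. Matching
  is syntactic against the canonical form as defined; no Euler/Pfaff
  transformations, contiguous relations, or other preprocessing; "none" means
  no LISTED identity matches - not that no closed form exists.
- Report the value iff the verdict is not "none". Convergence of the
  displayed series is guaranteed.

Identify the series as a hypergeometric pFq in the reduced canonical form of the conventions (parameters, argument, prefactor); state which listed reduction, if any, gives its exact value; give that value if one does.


Reduced: x = -1, 2F1, upper = {-5/6, 4}, lower = {35/6}, C = 8/7. Verdict at x = -1: Kummer's theorem (I3) matches (x = -1; c = 35/6 equals 1+a-b for upper {-5/6, 4}: listed pattern). Hence: 667/378.

First insight: with t_0 = 8/7, the ratio is unreduced: k + 2/3 divides both sides (prefactor 8/7).
Adjacent-term ratio: r(k) = (-1) * (k-5/6) (k+4) / [(k+35/6) (k+1)] - poly over poly, x = (-1) from leading terms; C = 8/7 at k = 0.


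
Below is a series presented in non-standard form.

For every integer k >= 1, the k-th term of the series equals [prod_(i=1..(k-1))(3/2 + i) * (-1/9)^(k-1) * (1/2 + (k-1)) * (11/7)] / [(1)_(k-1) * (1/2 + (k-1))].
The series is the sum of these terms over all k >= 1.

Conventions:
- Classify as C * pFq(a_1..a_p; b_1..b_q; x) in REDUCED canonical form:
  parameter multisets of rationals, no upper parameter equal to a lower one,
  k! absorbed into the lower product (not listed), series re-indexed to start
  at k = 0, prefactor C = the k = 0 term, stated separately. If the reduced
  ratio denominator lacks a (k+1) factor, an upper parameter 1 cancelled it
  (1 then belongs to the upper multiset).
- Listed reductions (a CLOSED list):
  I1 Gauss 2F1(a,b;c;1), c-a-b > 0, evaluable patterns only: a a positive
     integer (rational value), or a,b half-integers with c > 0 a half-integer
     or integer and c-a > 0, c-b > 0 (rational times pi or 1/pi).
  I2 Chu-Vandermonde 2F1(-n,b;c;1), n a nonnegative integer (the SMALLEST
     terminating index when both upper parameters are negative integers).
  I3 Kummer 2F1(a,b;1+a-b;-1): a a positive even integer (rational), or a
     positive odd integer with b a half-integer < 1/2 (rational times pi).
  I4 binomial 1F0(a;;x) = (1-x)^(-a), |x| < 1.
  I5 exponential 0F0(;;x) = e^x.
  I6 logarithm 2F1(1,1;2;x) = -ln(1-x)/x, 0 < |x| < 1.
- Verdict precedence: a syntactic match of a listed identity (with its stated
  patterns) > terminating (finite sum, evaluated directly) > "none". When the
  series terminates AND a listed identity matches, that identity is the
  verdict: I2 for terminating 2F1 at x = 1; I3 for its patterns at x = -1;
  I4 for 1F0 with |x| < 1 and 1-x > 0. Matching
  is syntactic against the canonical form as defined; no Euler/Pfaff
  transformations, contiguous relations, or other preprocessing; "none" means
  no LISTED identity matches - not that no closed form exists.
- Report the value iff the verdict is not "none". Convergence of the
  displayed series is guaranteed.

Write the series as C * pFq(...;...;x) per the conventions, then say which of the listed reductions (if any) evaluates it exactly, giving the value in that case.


Reduced: x = -1/9, 1F0, upper = {5/2}, lower = {-}, C = 11/7. Verdict: the binomial series (I4) matches (the 1F0 binomial series: exponent -5/2, x = -1/9). Its exact value is (11/7) * (10/9)^(-5/2).

The tell: from the first term 11/7: (1)_k (C = 11/7) is k! itself.
Step ratio: r(k) = (-1/9) * (k+5/2) / [(k+1)] ; factor over Q: parameters, x = (-1/9), and C = 11/7.


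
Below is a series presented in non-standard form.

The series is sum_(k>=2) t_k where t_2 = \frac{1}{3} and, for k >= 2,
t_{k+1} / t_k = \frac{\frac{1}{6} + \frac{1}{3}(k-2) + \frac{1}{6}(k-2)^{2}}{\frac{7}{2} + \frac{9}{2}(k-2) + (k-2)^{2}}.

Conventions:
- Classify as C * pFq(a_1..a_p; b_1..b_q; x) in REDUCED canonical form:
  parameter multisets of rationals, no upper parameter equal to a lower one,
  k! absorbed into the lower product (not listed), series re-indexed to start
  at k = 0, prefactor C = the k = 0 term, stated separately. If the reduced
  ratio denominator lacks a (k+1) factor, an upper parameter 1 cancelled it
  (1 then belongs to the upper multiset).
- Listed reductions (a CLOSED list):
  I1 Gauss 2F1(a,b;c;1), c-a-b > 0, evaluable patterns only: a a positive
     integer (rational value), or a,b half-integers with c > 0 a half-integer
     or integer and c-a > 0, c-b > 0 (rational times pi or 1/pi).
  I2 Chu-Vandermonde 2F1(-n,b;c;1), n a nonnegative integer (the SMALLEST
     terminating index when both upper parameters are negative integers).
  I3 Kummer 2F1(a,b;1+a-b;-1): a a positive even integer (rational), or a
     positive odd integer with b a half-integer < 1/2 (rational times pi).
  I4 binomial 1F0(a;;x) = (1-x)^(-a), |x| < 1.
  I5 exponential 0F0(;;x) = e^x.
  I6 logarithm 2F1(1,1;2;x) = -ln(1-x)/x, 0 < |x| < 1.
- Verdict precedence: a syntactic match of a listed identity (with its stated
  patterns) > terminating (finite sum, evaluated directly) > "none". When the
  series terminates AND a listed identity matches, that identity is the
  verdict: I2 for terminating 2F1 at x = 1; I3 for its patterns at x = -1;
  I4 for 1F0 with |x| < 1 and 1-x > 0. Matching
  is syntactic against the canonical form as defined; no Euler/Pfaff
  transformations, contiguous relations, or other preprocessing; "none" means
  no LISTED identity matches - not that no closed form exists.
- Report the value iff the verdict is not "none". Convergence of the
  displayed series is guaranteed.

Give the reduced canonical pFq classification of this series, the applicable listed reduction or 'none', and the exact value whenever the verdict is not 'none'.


Structural cue: t_0 = \frac{1}{3} here, and the expanded ratio factors over Q; C = 1/3, x = 1/6, roots give parameters.
Consecutive-term ratio: r(k) = \frac{1}{6} * (k+1) (k+1) / [(k+\frac{7}{2}) (k+1)] - rational; roots negated = parameters, x = \frac{1}{6}, C = \frac{1}{3}.

At argument \frac{1}{6}: a 2F1 with upper {1, 1}, lower {\frac{7}{2}}, scaled by C = \frac{1}{3}. Verdict: none - at argument \frac{1}{6} the multisets {1, 1} ; {\frac{7}{2}} match no listed identity.


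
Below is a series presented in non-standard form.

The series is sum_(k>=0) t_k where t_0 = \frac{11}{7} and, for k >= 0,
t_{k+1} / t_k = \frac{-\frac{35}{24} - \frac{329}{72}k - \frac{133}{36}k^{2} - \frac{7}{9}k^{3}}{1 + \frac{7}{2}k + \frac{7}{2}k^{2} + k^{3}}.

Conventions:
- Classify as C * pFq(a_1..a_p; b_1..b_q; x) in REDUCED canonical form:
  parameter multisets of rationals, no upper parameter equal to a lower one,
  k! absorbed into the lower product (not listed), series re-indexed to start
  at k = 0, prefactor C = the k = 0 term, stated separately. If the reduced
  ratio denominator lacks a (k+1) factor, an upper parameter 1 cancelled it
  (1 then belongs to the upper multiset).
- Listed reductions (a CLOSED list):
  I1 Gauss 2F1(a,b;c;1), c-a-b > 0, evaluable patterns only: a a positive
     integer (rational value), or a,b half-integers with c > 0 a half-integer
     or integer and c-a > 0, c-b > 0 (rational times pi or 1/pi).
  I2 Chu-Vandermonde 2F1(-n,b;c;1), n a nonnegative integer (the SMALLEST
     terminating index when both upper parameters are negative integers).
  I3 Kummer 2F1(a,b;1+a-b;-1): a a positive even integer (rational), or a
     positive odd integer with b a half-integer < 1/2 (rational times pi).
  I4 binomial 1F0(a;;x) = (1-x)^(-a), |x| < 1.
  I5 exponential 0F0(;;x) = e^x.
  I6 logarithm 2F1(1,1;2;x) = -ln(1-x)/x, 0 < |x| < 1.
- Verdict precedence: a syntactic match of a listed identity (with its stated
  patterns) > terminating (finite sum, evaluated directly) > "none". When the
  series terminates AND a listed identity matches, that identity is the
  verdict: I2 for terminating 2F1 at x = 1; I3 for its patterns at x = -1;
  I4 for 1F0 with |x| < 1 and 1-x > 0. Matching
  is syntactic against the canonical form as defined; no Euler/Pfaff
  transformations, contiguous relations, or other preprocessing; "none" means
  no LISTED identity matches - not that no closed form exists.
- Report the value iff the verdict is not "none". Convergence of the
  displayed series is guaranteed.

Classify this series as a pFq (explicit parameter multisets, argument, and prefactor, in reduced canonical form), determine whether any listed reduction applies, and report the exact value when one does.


Canonical form: C = \frac{11}{7} times 2F1 with upper {\frac{5}{4}, 3}, lower {2}, x = -\frac{7}{9}. Verdict: none. No listed pattern accepts 2F1(\frac{5}{4}, 3; 2; -\frac{7}{9}).

The tell: with t_0 = \frac{11}{7}, cancel k + 1/2 from the displayed ratio first; then C = 11/7, x = -7/9.
Step ratio: r(k) = -\frac{7}{9} * (k+\frac{5}{4}) (k+3) / [(k+2) (k+1)] - rational in k, leading ratio -\frac{7}{9}; with t_0 = \frac{11}{7}, classification follows.


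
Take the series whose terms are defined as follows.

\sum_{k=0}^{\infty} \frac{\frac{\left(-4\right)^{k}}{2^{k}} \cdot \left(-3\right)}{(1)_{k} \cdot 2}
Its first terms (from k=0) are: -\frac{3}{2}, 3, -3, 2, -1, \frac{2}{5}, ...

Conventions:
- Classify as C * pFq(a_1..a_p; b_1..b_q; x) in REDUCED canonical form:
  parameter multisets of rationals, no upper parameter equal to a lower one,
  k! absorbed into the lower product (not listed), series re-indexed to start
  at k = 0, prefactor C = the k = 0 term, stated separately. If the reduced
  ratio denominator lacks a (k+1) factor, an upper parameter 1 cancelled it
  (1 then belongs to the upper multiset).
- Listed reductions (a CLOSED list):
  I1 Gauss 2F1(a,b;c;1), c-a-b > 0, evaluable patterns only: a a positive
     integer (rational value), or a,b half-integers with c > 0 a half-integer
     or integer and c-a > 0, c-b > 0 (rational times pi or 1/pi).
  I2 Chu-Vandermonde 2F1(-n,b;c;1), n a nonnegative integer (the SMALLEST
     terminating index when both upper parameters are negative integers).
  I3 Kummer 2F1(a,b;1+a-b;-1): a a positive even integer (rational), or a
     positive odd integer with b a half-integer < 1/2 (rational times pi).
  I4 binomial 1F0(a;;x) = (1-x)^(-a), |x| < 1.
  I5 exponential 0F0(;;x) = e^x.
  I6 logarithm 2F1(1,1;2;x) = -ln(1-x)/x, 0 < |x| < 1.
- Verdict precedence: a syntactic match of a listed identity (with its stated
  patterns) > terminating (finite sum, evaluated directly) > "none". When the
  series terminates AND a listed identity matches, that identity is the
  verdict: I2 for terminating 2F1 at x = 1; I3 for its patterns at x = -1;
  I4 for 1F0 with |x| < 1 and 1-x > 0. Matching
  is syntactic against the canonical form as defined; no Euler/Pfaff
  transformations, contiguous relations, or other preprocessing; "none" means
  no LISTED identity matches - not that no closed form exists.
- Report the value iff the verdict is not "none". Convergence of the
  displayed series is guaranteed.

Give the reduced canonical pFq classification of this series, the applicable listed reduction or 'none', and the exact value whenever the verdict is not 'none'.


Prefactor -\frac{3}{2}, argument -2: 0F0 with upper {-} over lower {-}. Verdict: this is exponential (I5) (the 0F0 exponential series at x = -2). Exact value: \left(-\frac{3}{2}\right) \cdot e^{-2}.

Structural cue: from the first term -\frac{3}{2}: the constant factors (C = -3/2) combine into one prefactor.
Adjacent-term ratio: r(k) = -2 * 1 / [(k+1)] - poly over poly, x = -2 from leading terms; C = -\frac{3}{2} at k = 0.


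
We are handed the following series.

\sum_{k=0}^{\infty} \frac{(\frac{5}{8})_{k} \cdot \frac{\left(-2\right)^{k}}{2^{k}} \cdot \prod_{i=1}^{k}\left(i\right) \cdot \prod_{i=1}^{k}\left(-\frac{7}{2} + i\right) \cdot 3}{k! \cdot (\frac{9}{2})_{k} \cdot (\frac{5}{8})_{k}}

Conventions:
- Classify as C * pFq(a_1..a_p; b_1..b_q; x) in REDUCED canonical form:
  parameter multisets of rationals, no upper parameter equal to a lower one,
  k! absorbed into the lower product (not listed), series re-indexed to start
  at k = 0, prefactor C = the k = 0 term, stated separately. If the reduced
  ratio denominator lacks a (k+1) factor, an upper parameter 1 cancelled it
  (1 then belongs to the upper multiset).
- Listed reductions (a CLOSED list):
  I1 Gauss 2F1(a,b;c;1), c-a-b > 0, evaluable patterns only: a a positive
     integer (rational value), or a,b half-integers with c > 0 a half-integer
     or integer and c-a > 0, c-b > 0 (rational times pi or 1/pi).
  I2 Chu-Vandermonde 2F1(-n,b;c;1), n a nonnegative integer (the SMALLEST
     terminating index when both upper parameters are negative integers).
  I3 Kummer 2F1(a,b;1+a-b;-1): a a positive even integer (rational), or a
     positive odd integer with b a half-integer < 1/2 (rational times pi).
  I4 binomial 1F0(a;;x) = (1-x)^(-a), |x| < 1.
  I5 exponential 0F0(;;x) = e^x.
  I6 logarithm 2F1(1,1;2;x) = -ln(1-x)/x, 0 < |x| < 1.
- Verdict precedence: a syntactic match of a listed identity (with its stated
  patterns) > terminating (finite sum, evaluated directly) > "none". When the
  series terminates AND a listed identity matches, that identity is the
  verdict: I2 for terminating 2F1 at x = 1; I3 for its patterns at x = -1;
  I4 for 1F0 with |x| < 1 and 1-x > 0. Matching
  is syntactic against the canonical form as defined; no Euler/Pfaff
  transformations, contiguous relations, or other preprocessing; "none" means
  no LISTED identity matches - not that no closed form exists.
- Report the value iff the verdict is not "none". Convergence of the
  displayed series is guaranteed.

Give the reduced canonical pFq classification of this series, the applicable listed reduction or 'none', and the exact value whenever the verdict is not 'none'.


Reduced: x = -1, 2F1, upper = {-\frac{5}{2}, 1}, lower = {\frac{9}{2}}, C = 3. Verdict (x = -1): the Kummer evaluation I3 applies (x = -1; c = \frac{9}{2} equals 1+a-b for upper {-\frac{5}{2}, 1}: listed pattern). Exact value: \frac{105}{64} \cdot \pi.

The tell: from the first term 3: the two k-th powers (C = 3) combine into one argument.
Adjacent-term ratio: r(k) = -1 * (k-\frac{5}{2}) (k+1) / [(k+\frac{9}{2}) (k+1)] - rational; roots negated = parameters, x = -1, C = 3.


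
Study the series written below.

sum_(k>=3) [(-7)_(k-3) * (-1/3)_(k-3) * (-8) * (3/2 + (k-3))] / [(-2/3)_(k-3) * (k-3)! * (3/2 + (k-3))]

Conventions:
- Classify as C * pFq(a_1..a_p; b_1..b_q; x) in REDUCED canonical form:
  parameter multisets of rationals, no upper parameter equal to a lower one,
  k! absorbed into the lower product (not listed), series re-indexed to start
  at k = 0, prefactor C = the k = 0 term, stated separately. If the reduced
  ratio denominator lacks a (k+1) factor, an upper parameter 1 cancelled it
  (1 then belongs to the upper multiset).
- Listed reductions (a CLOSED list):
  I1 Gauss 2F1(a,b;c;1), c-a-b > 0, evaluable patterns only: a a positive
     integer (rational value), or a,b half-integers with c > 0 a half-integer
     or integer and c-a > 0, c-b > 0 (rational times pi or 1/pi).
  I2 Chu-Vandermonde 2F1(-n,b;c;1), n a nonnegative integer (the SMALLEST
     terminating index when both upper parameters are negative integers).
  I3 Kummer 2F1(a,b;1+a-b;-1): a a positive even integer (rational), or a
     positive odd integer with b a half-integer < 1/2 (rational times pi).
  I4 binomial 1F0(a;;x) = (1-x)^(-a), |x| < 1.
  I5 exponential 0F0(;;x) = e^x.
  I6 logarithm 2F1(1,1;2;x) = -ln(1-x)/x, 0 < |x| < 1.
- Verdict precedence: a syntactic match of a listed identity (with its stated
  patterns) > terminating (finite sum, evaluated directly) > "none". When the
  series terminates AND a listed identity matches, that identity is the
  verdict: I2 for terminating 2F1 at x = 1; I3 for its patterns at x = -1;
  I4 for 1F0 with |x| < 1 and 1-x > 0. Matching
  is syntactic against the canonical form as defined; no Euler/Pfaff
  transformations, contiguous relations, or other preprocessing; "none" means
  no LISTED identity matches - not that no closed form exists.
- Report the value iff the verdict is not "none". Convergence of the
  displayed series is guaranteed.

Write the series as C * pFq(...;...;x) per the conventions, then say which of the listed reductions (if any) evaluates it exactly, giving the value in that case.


With C = -8: the canonical form is 2F1(-7, -1/3; -2/3; 1). Verdict at x = 1: the Chu-Vandermonde identity I2 matches (terminating 2F1 at x = 1 with n = 7, b = -1/3, c = -2/3). Exact value: -187/13.

Structural cue: from the first term -8: k + 3/2 divides numerator and denominator alike; prefactor -8 after cancelling.
Term ratio: r(k) = 1 * (k-7) (k-1/3) / [(k-2/3) (k+1)] - rational in k. x = 1; t_0 = -8; negate the roots.


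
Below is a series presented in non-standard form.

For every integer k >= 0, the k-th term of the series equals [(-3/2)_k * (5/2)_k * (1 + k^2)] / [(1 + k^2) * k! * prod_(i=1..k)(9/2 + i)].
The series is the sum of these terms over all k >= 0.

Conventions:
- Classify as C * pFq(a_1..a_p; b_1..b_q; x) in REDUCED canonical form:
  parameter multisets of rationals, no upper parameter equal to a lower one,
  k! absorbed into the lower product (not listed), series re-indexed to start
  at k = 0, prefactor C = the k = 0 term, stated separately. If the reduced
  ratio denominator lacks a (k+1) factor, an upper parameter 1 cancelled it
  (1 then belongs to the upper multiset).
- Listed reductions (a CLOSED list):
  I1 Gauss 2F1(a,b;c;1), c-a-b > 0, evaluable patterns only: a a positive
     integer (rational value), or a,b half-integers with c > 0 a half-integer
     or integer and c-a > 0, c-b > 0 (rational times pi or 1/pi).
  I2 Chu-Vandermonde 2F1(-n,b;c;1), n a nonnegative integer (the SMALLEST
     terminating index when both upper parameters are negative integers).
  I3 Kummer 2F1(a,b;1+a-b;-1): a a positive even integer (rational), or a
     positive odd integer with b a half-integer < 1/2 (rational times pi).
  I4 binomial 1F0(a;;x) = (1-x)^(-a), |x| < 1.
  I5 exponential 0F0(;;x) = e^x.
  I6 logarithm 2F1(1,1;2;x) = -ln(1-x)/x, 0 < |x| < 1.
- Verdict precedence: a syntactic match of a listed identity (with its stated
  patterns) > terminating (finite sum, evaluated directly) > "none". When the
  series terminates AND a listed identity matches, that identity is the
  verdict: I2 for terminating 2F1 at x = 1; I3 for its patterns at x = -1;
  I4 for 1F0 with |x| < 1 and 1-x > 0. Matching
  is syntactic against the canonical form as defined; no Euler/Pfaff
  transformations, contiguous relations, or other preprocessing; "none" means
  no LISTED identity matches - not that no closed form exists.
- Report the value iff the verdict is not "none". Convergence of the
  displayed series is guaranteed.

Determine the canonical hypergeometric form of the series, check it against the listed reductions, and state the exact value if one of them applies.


Reduced: x = 1, 2F1, upper = {-3/2, 5/2}, lower = {11/2}, C = 1. Verdict at x = 1: Gauss's theorem I1 (half-integer case) matches (x = 1; upper {-3/2, 5/2} half-integers, c = 11/2 in the evaluable pattern). Sum: (2205/16384) * pi.

The tell: t_0 being 1, the factor k^2 + 1 cancels (top and bottom), leaving C = 1, x = 1.
Ratio: r(k) = 1 * (k-3/2) (k+5/2) / [(k+11/2) (k+1)] - rational in k, leading ratio 1; with t_0 = 1, classification follows.


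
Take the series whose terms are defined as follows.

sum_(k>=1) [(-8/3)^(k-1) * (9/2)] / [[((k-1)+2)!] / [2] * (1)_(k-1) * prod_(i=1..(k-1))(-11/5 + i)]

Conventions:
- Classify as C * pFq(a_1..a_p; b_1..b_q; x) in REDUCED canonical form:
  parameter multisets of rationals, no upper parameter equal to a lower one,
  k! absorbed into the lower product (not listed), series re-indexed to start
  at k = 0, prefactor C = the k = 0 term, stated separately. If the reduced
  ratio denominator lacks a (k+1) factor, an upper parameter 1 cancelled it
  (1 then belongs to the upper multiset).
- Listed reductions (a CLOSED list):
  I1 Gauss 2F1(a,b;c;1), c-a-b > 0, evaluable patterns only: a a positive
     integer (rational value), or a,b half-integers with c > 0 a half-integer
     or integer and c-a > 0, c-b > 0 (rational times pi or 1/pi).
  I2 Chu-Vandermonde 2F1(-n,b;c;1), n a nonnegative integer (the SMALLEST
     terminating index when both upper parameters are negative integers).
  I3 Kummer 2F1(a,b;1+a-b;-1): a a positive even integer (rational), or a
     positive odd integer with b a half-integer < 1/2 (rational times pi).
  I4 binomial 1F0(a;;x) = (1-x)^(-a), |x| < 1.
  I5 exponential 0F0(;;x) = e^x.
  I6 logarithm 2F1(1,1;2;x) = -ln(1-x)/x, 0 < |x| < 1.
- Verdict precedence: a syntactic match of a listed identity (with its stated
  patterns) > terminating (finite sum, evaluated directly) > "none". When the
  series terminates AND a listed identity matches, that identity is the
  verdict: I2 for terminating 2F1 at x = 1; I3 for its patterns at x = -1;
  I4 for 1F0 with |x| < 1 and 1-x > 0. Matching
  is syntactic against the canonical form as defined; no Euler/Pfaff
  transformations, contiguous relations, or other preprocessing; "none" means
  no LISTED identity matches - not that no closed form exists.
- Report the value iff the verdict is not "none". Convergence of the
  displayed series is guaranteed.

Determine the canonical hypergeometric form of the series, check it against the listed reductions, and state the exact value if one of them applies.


Canonical form: C = 9/2 times 0F2 with upper {-}, lower {-6/5, 3}, x = -8/3. Verdict: none. A 0F2 with upper {-} fits none of I1-I6 at x = -8/3; the sum runs forever.

The tell: from the first term 9/2: the denominator's factorial ratio (C = 9/2, x = -8/3) is a lower Pochhammer.
Consecutive-term ratio: r(k) = (-8/3) * 1 / [(k-6/5) (k+3) (k+1)] - rational; roots negated = parameters, x = (-8/3), C = 9/2.


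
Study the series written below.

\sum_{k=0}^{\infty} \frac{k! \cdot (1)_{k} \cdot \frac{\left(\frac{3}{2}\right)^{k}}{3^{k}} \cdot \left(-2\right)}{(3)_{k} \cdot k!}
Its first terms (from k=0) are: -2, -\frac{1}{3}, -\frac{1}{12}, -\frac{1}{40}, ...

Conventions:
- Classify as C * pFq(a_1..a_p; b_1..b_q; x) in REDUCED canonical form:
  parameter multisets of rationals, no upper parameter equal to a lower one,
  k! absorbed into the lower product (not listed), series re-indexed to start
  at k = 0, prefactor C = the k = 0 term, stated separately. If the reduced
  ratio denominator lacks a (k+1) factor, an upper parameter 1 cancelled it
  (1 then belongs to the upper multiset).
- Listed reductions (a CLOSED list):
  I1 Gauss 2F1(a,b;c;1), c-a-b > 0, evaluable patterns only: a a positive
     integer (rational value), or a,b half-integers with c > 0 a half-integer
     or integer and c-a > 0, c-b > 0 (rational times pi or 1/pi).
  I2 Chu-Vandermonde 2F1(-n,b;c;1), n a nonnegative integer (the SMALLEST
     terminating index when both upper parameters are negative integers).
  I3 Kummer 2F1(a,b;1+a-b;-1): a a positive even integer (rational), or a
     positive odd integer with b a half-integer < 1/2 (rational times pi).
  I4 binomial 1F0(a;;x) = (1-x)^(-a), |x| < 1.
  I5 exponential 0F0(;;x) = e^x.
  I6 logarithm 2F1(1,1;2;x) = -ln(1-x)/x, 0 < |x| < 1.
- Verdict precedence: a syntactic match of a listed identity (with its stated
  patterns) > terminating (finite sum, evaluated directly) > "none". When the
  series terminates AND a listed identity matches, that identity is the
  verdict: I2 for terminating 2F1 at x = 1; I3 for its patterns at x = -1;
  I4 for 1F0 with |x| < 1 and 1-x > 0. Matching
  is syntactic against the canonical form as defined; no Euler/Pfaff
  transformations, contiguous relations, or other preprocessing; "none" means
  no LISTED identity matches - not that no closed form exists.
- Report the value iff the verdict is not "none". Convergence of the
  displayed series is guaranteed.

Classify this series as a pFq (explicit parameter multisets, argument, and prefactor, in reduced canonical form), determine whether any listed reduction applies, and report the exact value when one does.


x = \frac{1}{2} here; the reduced form reads 2F1, upper {1, 1}, lower {3}, C = -2. Verdict: none - at argument \frac{1}{2} the multisets {1, 1} ; {3} match no listed identity.

Key observation: t_0 being -2, the factorial ratio (C = -2) (k+a-1)!/(a-1)! is a rising factorial (a)_k.
Ratio: r(k) = \frac{1}{2} * (k+1) (k+1) / [(k+3) (k+1)] - rational in k. x = \frac{1}{2}; t_0 = -2; negate the roots.


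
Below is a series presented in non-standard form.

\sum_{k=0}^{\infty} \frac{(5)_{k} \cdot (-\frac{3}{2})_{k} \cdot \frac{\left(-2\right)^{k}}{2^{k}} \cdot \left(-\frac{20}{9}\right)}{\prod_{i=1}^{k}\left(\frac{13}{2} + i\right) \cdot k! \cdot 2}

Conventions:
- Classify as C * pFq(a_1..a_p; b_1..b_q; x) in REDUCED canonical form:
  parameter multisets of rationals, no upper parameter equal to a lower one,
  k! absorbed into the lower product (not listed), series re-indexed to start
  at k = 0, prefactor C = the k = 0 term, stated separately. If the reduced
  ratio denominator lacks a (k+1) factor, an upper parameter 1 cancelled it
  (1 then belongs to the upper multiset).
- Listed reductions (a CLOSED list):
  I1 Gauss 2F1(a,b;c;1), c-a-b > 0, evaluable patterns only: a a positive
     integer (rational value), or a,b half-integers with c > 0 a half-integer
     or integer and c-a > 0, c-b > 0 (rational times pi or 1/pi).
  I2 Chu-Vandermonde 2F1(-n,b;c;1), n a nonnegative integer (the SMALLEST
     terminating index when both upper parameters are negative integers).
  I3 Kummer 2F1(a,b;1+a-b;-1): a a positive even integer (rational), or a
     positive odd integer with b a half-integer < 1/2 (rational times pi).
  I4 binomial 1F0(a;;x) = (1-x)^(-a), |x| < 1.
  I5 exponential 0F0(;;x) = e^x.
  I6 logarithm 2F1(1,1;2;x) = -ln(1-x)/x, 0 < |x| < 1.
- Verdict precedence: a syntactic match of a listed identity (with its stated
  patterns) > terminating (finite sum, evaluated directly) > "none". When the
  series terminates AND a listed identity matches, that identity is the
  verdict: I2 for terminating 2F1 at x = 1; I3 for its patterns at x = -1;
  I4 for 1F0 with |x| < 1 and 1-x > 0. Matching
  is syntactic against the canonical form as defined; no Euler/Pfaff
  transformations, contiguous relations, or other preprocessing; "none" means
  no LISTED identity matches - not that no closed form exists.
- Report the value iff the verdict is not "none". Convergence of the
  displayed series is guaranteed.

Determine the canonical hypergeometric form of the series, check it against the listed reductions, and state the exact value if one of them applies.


Reduced: x = -1, 2F1, upper = {-\frac{3}{2}, 5}, lower = {\frac{15}{2}}, C = -\frac{10}{9}. Verdict at x = -1: Kummer (I3) matches (x = -1; c = \frac{15}{2} equals 1+a-b for upper {-\frac{3}{2}, 5}: listed pattern). Value: \left(-\frac{25025}{32768}\right) \cdot \pi.

Structural cue: t_0 being -\frac{10}{9}, the two k-th powers (prefactor -10/9) combine into one argument.
Adjacent-term ratio: r(k) = -1 * (k-\frac{3}{2}) (k+5) / [(k+\frac{15}{2}) (k+1)] - poly over poly, x = -1 from leading terms; C = -\frac{10}{9} at k = 0.


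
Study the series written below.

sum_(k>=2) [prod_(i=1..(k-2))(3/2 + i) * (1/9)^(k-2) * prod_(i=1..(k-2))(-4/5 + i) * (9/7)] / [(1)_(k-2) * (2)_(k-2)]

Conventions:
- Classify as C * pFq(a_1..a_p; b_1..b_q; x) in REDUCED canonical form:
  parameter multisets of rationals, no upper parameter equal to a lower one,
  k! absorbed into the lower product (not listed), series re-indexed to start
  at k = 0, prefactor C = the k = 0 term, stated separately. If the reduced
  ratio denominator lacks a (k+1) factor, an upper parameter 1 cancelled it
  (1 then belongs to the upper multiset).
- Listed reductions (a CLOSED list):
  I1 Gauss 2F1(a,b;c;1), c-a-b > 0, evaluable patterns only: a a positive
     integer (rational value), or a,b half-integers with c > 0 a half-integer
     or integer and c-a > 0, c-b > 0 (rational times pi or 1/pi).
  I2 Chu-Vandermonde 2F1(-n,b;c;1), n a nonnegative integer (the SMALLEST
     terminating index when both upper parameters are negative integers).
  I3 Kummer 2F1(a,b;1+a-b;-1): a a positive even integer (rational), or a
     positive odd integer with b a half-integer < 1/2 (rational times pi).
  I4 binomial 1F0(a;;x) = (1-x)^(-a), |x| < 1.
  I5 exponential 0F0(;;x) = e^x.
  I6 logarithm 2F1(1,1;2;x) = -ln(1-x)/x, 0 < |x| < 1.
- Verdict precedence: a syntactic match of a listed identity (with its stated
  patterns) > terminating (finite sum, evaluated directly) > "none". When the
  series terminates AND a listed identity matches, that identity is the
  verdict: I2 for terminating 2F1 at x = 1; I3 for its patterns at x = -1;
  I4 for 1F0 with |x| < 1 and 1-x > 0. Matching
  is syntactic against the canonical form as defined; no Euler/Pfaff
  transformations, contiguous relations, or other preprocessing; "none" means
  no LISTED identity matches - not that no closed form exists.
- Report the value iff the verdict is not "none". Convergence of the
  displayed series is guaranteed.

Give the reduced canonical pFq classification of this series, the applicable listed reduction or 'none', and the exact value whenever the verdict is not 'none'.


With C = 9/7: the canonical form is 2F1(1/5, 5/2; 2; 1/9). Verdict: no listed reduction: x = 1/9 and upper {1/5, 5/2} fail every I1-I6 pattern.

Key observation: from the first term 9/7: the running product (C = 9/7, x = 1/9) telescopes to a rising factorial.
Consecutive-term ratio: r(k) = (1/9) * (k+1/5) (k+5/2) / [(k+2) (k+1)] - rational in k, leading ratio (1/9); with t_0 = 9/7, classification follows.


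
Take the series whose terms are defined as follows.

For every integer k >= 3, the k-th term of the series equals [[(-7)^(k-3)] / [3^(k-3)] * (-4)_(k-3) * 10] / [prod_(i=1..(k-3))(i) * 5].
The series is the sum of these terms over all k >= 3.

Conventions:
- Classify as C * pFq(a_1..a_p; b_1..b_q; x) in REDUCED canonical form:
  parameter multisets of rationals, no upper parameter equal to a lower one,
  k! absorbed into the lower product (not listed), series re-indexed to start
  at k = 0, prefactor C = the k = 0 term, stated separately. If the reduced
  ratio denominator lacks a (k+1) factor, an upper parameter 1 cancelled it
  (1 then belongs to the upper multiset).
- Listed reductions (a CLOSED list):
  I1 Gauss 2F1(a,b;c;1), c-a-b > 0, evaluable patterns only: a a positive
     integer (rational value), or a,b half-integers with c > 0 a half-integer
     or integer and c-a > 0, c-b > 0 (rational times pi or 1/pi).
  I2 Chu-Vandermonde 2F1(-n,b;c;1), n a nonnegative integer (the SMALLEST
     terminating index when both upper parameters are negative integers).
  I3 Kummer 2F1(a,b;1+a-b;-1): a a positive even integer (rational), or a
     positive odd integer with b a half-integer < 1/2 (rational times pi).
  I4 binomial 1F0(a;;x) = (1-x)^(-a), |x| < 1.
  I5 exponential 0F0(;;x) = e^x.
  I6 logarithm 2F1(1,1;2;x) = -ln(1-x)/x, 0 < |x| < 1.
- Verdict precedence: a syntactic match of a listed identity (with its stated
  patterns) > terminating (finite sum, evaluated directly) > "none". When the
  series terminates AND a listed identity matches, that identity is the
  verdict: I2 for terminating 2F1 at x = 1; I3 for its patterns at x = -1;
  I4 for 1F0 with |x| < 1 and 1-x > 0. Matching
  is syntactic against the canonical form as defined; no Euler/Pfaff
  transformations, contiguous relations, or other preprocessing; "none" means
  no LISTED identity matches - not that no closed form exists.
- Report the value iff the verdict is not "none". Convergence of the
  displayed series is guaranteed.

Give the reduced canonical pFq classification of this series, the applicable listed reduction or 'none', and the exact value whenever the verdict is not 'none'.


At argument -7/3: a 1F0 with upper {-4}, lower {-}, scaled by C = 2. Verdict: terminating. With -4 upstairs the series is a 5-term polynomial sum; evaluated term by term. Exact value: 20000/81.

First insight: with t_0 = 2, the constant factors (prefactor 2) combine into one prefactor.
Ratio: r(k) = (-7/3) * (k-4) / [(k+1)] - rational in k, leading ratio (-7/3); with t_0 = 2, classification follows.


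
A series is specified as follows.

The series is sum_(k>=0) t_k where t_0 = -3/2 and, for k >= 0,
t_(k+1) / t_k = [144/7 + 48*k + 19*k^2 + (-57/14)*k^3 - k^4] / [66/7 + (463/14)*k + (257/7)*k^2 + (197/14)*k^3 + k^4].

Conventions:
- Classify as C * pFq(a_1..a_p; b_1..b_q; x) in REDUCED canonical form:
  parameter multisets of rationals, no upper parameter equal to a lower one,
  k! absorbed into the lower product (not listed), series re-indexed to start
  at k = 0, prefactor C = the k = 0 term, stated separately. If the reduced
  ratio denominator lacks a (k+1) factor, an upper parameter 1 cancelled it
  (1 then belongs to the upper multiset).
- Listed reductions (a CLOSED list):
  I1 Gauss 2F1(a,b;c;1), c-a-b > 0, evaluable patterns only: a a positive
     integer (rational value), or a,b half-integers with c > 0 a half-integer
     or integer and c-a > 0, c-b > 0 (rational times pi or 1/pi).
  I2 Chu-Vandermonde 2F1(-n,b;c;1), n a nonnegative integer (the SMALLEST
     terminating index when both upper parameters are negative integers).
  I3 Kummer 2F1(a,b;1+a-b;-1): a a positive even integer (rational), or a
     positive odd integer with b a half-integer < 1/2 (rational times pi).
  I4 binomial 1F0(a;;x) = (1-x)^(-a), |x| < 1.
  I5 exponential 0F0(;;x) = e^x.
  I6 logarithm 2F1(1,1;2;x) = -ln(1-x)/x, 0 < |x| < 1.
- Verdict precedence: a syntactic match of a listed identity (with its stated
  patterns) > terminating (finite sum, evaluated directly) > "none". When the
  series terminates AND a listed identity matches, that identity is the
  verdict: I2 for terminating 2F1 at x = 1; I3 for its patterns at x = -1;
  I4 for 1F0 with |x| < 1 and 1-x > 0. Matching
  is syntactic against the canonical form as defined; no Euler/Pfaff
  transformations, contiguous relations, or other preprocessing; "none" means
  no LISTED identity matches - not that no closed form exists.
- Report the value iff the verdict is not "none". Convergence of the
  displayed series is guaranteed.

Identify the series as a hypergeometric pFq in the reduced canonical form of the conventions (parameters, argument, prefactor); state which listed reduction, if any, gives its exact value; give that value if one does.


First insight: t_0 being -3/2, cancel k + 3/2 from the displayed ratio first; then C = -3/2.
Step ratio: r(k) = (-1) * (k-4) (k+6) / [(k+11) (k+1)] ; factor over Q: parameters, x = (-1), and C = -3/2.

Canonical form: C = -3/2 times 2F1 with upper {-4, 6}, lower {11}, x = -1. Verdict: Kummer (I3) matches (x = -1; c = 11 equals 1+a-b for upper {-4, 6}: listed pattern). Sum: -9.


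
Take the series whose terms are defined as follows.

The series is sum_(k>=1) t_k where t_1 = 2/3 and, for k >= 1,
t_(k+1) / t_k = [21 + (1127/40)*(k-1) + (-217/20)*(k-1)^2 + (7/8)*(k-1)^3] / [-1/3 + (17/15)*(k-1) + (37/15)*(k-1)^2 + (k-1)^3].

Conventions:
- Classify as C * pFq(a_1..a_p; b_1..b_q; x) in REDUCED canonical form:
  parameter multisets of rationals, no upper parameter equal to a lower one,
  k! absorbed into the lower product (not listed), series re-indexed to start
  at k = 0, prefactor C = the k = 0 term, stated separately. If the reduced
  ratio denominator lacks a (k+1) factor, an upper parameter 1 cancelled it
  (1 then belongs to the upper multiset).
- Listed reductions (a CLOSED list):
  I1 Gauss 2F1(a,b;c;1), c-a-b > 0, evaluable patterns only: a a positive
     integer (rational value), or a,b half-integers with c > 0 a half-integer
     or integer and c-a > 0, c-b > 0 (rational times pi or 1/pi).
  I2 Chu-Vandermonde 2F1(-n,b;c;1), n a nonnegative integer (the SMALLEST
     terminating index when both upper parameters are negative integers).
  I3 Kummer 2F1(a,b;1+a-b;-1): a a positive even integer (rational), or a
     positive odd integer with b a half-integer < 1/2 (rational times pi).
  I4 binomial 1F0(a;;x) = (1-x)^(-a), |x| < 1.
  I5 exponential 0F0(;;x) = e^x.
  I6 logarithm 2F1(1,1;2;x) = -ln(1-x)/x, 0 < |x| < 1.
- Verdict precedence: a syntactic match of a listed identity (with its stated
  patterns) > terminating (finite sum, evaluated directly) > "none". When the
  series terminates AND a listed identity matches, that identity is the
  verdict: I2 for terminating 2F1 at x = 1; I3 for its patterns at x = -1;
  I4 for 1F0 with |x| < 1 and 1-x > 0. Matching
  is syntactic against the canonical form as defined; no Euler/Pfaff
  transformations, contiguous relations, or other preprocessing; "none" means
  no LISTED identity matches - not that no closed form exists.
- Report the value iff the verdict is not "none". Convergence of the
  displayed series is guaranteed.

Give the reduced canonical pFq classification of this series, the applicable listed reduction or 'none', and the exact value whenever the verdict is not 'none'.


Reduced: x = 7/8, 3F2, upper = {-8, -5, 3/5}, lower = {-1/5, 5/3}, C = 2/3. Verdict: terminating - the sum ends at index 5 because -5 is a negative integer; exact evaluation follows. Exact value: -38816668019/21829632.

Key step: t_0 being 2/3, the expanded ratio factors over Q; C = 2/3, roots give parameters.
Adjacent-term ratio: r(k) = (7/8) * (k-8) (k-5) (k+3/5) / [(k-1/5) (k+5/3) (k+1)] - rational; roots negated = parameters, x = (7/8), C = 2/3.


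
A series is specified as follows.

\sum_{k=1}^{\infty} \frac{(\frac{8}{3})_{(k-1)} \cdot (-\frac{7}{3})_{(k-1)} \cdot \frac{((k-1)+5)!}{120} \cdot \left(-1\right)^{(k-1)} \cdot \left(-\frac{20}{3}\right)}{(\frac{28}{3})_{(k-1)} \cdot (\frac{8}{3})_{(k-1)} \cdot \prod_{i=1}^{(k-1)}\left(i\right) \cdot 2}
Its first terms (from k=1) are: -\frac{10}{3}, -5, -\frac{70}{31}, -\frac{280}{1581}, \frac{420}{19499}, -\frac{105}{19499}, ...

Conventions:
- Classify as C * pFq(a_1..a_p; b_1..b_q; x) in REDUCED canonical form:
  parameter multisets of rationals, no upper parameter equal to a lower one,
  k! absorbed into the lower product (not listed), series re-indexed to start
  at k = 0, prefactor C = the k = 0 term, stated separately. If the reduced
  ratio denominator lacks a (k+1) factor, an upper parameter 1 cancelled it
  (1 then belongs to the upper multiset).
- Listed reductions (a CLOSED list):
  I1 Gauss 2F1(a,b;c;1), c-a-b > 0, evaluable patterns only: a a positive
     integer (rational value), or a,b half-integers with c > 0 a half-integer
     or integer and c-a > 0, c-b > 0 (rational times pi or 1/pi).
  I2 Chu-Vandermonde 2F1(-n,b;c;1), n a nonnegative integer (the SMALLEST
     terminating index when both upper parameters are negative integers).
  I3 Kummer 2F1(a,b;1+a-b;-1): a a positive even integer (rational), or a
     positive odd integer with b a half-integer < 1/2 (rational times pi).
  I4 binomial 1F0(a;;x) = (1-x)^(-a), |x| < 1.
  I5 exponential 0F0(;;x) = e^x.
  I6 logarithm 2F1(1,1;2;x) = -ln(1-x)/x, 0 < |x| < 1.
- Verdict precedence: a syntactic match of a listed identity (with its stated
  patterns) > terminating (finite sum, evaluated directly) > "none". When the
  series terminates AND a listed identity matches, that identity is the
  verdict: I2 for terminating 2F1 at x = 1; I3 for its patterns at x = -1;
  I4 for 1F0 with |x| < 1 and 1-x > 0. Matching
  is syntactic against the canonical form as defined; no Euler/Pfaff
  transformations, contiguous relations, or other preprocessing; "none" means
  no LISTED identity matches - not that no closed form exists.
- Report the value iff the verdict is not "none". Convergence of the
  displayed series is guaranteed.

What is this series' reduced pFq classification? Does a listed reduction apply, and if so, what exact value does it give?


Canonical form: C = -\frac{10}{3} times 2F1 with upper {-\frac{7}{3}, 6}, lower {\frac{28}{3}}, x = -1. Verdict: the Kummer evaluation I3 applies (x = -1; c = \frac{28}{3} equals 1+a-b for upper {-\frac{7}{3}, 6}: listed pattern). Hence: -\frac{5225}{486}.

Key observation: t_0 being -\frac{10}{3}, the constant factors (C = -10/3) combine into one prefactor.
Step ratio: r(k) = -1 * (k-\frac{7}{3}) (k+6) / [(k+\frac{28}{3}) (k+1)] - rational in k, leading ratio -1; with t_0 = -\frac{10}{3}, classification follows.
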